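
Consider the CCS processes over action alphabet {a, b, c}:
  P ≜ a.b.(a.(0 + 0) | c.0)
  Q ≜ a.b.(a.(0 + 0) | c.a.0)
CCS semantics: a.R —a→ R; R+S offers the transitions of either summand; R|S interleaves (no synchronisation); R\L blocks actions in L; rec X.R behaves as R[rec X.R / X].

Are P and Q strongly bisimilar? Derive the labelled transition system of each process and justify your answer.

Reachable graph of P (6 states):
  p0 = a.b.(a.(0 + 0) | c.0) | ··a··> p1
  p1 = b.(a.(0 + 0) | c.0) | ··b··> p2
  p2 = a.(0 + 0) | c.0 | ··a··> p3, ··c··> p4
  p3 = (0 + 0) | c.0 | ··c··> p5
  p4 = a.(0 + 0) | 0 | ··a··> p5
  p5 = (0 + 0) | 0 | ·
Reachable graph of Q (8 states):
  q0 = a.b.(a.(0 + 0) | c.a.0) | ··a··> q1
  q1 = b.(a.(0 + 0) | c.a.0) | ··b··> q2
  q2 = a.(0 + 0) | c.a.0 | ··a··> q3, ··c··> q4
  q3 = (0 + 0) | c.a.0 | ··c··> q5
  q4 = a.(0 + 0) | a.0 | ··a··> q5, ··a··> q6
  q5 = (0 + 0) | a.0 | ··a··> q7
  q6 = a.(0 + 0) | 0 | ··a··> q7
  q7 = (0 + 0) | 0 | ·
Partition-refinement fixed point:
  B0 = {p0}
  B1 = {p1}
  B2 = {p2}
  B3 = {p4, q5, q6}
  B4 = {p5, q7}
  B5 = {p3}
  B6 = {q0}
  B7 = {q1}
  B8 = {q2}
  B9 = {q4}
  B10 = {q3}
p0 ∈ B0, q0 ∈ B6 → different blocks

not bisimilar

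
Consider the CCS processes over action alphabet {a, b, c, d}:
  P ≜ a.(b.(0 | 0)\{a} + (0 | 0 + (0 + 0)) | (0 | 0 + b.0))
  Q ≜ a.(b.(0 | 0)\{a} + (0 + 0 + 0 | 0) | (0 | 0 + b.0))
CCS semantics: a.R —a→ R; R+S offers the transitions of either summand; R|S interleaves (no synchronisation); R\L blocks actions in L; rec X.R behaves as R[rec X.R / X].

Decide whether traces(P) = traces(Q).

traces(P) = traces(Q)

LTS(P): 4 reachable states
  p0 = a.(b.(0 | 0)\{a} + (0 | 0 + (0 + 0)) | (0 | 0 + b.0)) has moves —a→ p1
  p1 = b.(0 | 0)\{a} + (0 | 0 + (0 + 0)) | (0 | 0 + b.0) has moves —b→ p2, —b→ p3
  p2 = (0 | 0 + (0 + 0)) | 0 has moves ∅
  p3 = (0 | 0)\{a} has moves ∅
LTS(Q): 4 reachable states
  q0 = a.(b.(0 | 0)\{a} + (0 + 0 + 0 | 0) | (0 | 0 + b.0)) has moves —a→ q1
  q1 = b.(0 | 0)\{a} + (0 + 0 + 0 | 0) | (0 | 0 + b.0) has moves —b→ q2, —b→ q3
  q2 = (0 + 0 + 0 | 0) | 0 has moves ∅
  q3 = (0 | 0)\{a} has moves ∅
Partition-refinement fixed point:
  B0 = {p0, q0}
  B1 = {p1, q1}
  B2 = {p2, p3, q2, q3}
p0 ∈ B0, q0 ∈ B0 → same block
Bisimilar ⇒ trace-equivalent.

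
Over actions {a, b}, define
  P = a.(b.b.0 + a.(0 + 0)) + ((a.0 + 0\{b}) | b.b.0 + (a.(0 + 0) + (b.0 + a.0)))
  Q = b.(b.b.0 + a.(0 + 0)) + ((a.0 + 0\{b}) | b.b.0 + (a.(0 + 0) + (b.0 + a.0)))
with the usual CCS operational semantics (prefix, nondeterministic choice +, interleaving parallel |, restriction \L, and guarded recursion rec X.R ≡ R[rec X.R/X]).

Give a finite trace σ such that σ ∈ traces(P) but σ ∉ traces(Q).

aa

LTS(P): 10 reachable states
  u0 = a.(b.b.0 + a.(0 + 0)) + ((a.0 + 0\{b}) | b.b.0 + (a.(0 + 0) + (b.0 + a.0))) ⊢ =a=> u1, =a=> u2, =a=> u3, =a=> u4, =b=> u1, =b=> u5
  u1 = 0 ⊢ ∅
  u2 = 0 + 0 ⊢ ∅
  u3 = 0 | b.b.0 ⊢ =b=> u6
  u4 = b.b.0 + a.(0 + 0) ⊢ =a=> u2, =b=> u7
  u5 = (a.0 + 0\{b}) | b.0 ⊢ =a=> u6, =b=> u8
  u6 = 0 | b.0 ⊢ =b=> u9
  u7 = b.0 ⊢ =b=> u1
  u8 = (a.0 + 0\{b}) | 0 ⊢ =a=> u9
  u9 = 0 | 0 ⊢ ∅
LTS(Q): 10 reachable states
  v0 = b.(b.b.0 + a.(0 + 0)) + ((a.0 + 0\{b}) | b.b.0 + (a.(0 + 0) + (b.0 + a.0))) ⊢ =a=> v1, =a=> v2, =a=> v3, =b=> v1, =b=> v4, =b=> v5
  v1 = 0 ⊢ ∅
  v2 = 0 + 0 ⊢ ∅
  v3 = 0 | b.b.0 ⊢ =b=> v6
  v4 = (a.0 + 0\{b}) | b.0 ⊢ =a=> v6, =b=> v7
  v5 = b.b.0 + a.(0 + 0) ⊢ =a=> v2, =b=> v8
  v6 = 0 | b.0 ⊢ =b=> v9
  v7 = (a.0 + 0\{b}) | 0 ⊢ =a=> v9
  v8 = b.0 ⊢ =b=> v1
  v9 = 0 | 0 ⊢ ∅
Executing aa from P (initial set {u0}):
  after a @ step 1: {u1, u2, u3, u4}
  after a @ step 2: {u2}
  ✓ P
Executing aa from Q (initial set {v0}):
  after a @ step 1: {v1, v2, v3}
  after a @ step 2: ∅  — Q cannot continue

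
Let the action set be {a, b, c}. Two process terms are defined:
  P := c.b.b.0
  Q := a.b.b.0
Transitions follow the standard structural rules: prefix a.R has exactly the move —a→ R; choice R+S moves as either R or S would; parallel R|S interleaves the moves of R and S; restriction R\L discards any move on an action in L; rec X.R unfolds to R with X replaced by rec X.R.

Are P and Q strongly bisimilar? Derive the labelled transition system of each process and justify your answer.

NO

LTS(P): 4 reachable states
  m0 = c.b.b.0 → -c-> m1
  m1 = b.b.0 → -b-> m2
  m2 = b.0 → -b-> m3
  m3 = 0 → deadlocked
LTS(Q): 4 reachable states
  n0 = a.b.b.0 → -a-> n1
  n1 = b.b.0 → -b-> n2
  n2 = b.0 → -b-> n3
  n3 = 0 → deadlocked
Bisimilarity quotient blocks:
  B0 = {m0}
  B1 = {m1, n1}
  B2 = {m2, n2}
  B3 = {m3, n3}
  B4 = {n0}
m0 ∈ B0, n0 ∈ B4 → different blocks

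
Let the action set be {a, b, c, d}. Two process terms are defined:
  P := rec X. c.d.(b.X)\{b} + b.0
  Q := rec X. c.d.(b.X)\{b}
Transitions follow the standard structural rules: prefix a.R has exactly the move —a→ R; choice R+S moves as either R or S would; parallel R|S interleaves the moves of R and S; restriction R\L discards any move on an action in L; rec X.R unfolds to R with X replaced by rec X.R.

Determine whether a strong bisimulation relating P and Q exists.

Reachable graph of P (4 states):
  p0 = rec X. c.d.(b.X)\{b} + b.0 → ··b··> p1, ··c··> p2
  p1 = 0 → ∅
  p2 = d.(b.(rec X. c.d.(b.X)\{b} + b.0))\{b} → ··d··> p3
  p3 = (b.(rec X. c.d.(b.X)\{b} + b.0))\{b} → ∅
Reachable graph of Q (3 states):
  q0 = rec X. c.d.(b.X)\{b} → ··c··> q1
  q1 = d.(b.(rec X. c.d.(b.X)\{b}))\{b} → ··d··> q2
  q2 = (b.(rec X. c.d.(b.X)\{b}))\{b} → ∅
Partition-refinement fixed point:
  B0 = {p0}
  B1 = {p2, q1}
  B2 = {p1, p3, q2}
  B3 = {q0}
p0 ∈ B0, q0 ∈ B3 → different blocks

not bisimilar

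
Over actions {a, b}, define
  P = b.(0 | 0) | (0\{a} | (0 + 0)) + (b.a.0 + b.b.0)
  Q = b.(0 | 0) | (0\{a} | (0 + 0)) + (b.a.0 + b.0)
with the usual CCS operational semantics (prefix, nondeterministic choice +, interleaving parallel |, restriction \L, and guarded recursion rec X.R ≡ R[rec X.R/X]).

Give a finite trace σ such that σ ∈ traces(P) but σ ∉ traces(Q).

bb

P's transition system — 5 states:
  m0 = b.(0 | 0) | (0\{a} | (0 + 0)) + (b.a.0 + b.b.0) ⊢ =b=> m1, =b=> m2, =b=> m3
  m1 = 0 | 0 | (0\{a} | (0 + 0)) ⊢ (no moves)
  m2 = a.0 ⊢ =a=> m4
  m3 = b.0 ⊢ =b=> m4
  m4 = 0 ⊢ (no moves)
Q's transition system — 4 states:
  n0 = b.(0 | 0) | (0\{a} | (0 + 0)) + (b.a.0 + b.0) ⊢ =b=> n1, =b=> n2, =b=> n3
  n1 = 0 ⊢ (no moves)
  n2 = 0 | 0 | (0\{a} | (0 + 0)) ⊢ (no moves)
  n3 = a.0 ⊢ =a=> n1
Run σ = ⟨bb⟩ on P: start {m0}
  [1] b ⇒ {m1, m2, m3}
  [2] b ⇒ {m4}
  ✓ P
Run σ = ⟨bb⟩ on Q: start {n0}
  [1] b ⇒ {n1, n2, n3}
  [2] b ⇒ ∅ (Q stuck)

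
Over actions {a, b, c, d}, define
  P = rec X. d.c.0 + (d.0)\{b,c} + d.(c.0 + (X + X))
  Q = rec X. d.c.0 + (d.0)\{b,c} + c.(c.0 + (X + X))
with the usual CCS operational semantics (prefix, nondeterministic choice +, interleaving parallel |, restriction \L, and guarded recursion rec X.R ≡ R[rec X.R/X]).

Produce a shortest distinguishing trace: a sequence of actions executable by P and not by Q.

LTS(P): 5 reachable states
  m0 = rec X. d.c.0 + (d.0)\{b,c} + d.(c.0 + (X + X)) :: -d-> m1, -d-> m2, -d-> m3
  m1 = 0\{b,c} :: deadlocked
  m2 = c.0 :: -c-> m4
  m3 = c.0 + ((rec X. d.c.0 + (d.0)\{b,c} + d.(c.0 + (X + X))) + (rec X. d.c.0 + (d.0)\{b,c} + d.(c.0 + (X + X)))) :: -c-> m4, -d-> m1, -d-> m2, -d-> m3
  m4 = 0 :: deadlocked
LTS(Q): 5 reachable states
  n0 = rec X. d.c.0 + (d.0)\{b,c} + c.(c.0 + (X + X)) :: -c-> n1, -d-> n2, -d-> n3
  n1 = c.0 + ((rec X. d.c.0 + (d.0)\{b,c} + c.(c.0 + (X + X))) + (rec X. d.c.0 + (d.0)\{b,c} + c.(c.0 + (X + X)))) :: -c-> n1, -c-> n4, -d-> n2, -d-> n3
  n2 = 0\{b,c} :: deadlocked
  n3 = c.0 :: -c-> n4
  n4 = 0 :: deadlocked
Executing dd from P (initial set {m0}):
  step 1 (d): {m1, m2, m3}
  step 2 (d): {m1, m2, m3}
  P completes σ.
Executing dd from Q (initial set {n0}):
  step 1 (d): {n2, n3}
  step 2 (d): ∅  — Q cannot continue

dd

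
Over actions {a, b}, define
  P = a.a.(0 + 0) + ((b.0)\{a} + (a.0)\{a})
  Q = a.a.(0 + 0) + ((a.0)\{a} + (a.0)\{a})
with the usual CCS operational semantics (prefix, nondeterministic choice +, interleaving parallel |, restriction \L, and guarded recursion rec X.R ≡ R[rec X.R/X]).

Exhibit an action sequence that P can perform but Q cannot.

b

LTS(P): 4 reachable states
  p0 = a.a.(0 + 0) + ((b.0)\{a} + (a.0)\{a}) :: =a=> p1, =b=> p2
  p1 = a.(0 + 0) :: =a=> p3
  p2 = 0\{a} :: ·
  p3 = 0 + 0 :: ·
LTS(Q): 3 reachable states
  q0 = a.a.(0 + 0) + ((a.0)\{a} + (a.0)\{a}) :: =a=> q1
  q1 = a.(0 + 0) :: =a=> q2
  q2 = 0 + 0 :: ·
Trace ⟨b⟩ through P, begin at {p0}:
  step 1 (b): {p2}
  P completes σ.
Trace ⟨b⟩ through Q, begin at {q0}:
  step 1 (b): ∅ (Q stuck)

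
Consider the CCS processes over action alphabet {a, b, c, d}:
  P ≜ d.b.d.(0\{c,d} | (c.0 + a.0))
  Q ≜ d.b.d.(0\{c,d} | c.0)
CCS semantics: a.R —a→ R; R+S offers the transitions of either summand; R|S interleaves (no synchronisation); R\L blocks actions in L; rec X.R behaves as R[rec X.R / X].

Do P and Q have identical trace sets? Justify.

trace-distinct — witness ⟨dbda⟩

LTS(P): 5 reachable states
  m0 = d.b.d.(0\{c,d} | (c.0 + a.0)) has moves —d→ m1
  m1 = b.d.(0\{c,d} | (c.0 + a.0)) has moves —b→ m2
  m2 = d.(0\{c,d} | (c.0 + a.0)) has moves —d→ m3
  m3 = 0\{c,d} | (c.0 + a.0) has moves —a→ m4, —c→ m4
  m4 = 0\{c,d} | 0 has moves stopped
LTS(Q): 5 reachable states
  n0 = d.b.d.(0\{c,d} | c.0) has moves —d→ n1
  n1 = b.d.(0\{c,d} | c.0) has moves —b→ n2
  n2 = d.(0\{c,d} | c.0) has moves —d→ n3
  n3 = 0\{c,d} | c.0 has moves —c→ n4
  n4 = 0\{c,d} | 0 has moves stopped
Executing dbda from P (initial set {m0}):
  after d @ step 1: {m1}
  after b @ step 2: {m2}
  after d @ step 3: {m3}
  after a @ step 4: {m4}
  ✓ P
Executing dbda from Q (initial set {n0}):
  after d @ step 1: {n1}
  after b @ step 2: {n2}
  after d @ step 3: {n3}
  after a @ step 4: no successor for Q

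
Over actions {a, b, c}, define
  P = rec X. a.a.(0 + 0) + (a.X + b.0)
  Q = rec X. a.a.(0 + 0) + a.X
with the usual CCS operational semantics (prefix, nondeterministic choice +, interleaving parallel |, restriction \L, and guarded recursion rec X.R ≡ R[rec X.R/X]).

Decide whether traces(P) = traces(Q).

traces(P) ≠ traces(Q) — witness ⟨b⟩

Reachable graph of P (4 states):
  m0 = rec X. a.a.(0 + 0) + (a.X + b.0) | -a-> m0, -a-> m1, -b-> m2
  m1 = a.(0 + 0) | -a-> m3
  m2 = 0 | ∅
  m3 = 0 + 0 | ∅
Reachable graph of Q (3 states):
  n0 = rec X. a.a.(0 + 0) + a.X | -a-> n0, -a-> n1
  n1 = a.(0 + 0) | -a-> n2
  n2 = 0 + 0 | ∅
Trace ⟨b⟩ through P, begin at {m0}:
  [1] b ⇒ {m2}
  ✓ P
Trace ⟨b⟩ through Q, begin at {n0}:
  [1] b ⇒ ∅ (Q stuck)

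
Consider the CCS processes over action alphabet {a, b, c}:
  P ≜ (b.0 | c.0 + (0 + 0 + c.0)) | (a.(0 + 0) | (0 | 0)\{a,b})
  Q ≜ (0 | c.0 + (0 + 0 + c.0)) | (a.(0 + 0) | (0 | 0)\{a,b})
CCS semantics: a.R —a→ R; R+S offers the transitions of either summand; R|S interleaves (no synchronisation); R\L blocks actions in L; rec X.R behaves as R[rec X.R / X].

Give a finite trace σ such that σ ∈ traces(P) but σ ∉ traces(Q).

b

LTS(P): 10 reachable states
  s0 = (b.0 | c.0 + (0 + 0 + c.0)) | (a.(0 + 0) | (0 | 0)\{a,b}) has moves -a-> s1, -b-> s2, -c-> s3, -c-> s4
  s1 = (b.0 | c.0 + (0 + 0 + c.0)) | ((0 + 0) | (0 | 0)\{a,b}) has moves -b-> s5, -c-> s6, -c-> s7
  s2 = 0 | c.0 | (a.(0 + 0) | (0 | 0)\{a,b}) has moves -a-> s5, -c-> s8
  s3 = 0 | (a.(0 + 0) | (0 | 0)\{a,b}) has moves -a-> s6
  s4 = b.0 | 0 | (a.(0 + 0) | (0 | 0)\{a,b}) has moves -a-> s7, -b-> s8
  s5 = 0 | c.0 | ((0 + 0) | (0 | 0)\{a,b}) has moves -c-> s9
  s6 = 0 | ((0 + 0) | (0 | 0)\{a,b}) has moves (no moves)
  s7 = b.0 | 0 | ((0 + 0) | (0 | 0)\{a,b}) has moves -b-> s9
  s8 = 0 | 0 | (a.(0 + 0) | (0 | 0)\{a,b}) has moves -a-> s9
  s9 = 0 | 0 | ((0 + 0) | (0 | 0)\{a,b}) has moves (no moves)
LTS(Q): 6 reachable states
  t0 = (0 | c.0 + (0 + 0 + c.0)) | (a.(0 + 0) | (0 | 0)\{a,b}) has moves -a-> t1, -c-> t2, -c-> t3
  t1 = (0 | c.0 + (0 + 0 + c.0)) | ((0 + 0) | (0 | 0)\{a,b}) has moves -c-> t4, -c-> t5
  t2 = 0 | (a.(0 + 0) | (0 | 0)\{a,b}) has moves -a-> t4
  t3 = 0 | 0 | (a.(0 + 0) | (0 | 0)\{a,b}) has moves -a-> t5
  t4 = 0 | ((0 + 0) | (0 | 0)\{a,b}) has moves (no moves)
  t5 = 0 | 0 | ((0 + 0) | (0 | 0)\{a,b}) has moves (no moves)
Run σ = ⟨b⟩ on P: start {s0}
  after b @ step 1: {s2}
  ✓ P
Run σ = ⟨b⟩ on Q: start {t0}
  after b @ step 1: ∅ (Q stuck)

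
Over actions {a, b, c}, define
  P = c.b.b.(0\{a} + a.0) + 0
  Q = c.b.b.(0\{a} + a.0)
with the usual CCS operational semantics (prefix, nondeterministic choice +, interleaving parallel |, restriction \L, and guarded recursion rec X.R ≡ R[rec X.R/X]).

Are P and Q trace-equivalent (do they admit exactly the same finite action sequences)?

YES

LTS(P): 5 reachable states
  m0 = c.b.b.(0\{a} + a.0) + 0 → —c→ m1
  m1 = b.b.(0\{a} + a.0) → —b→ m2
  m2 = b.(0\{a} + a.0) → —b→ m3
  m3 = 0\{a} + a.0 → —a→ m4
  m4 = 0 → deadlocked
LTS(Q): 5 reachable states
  n0 = c.b.b.(0\{a} + a.0) → —c→ n1
  n1 = b.b.(0\{a} + a.0) → —b→ n2
  n2 = b.(0\{a} + a.0) → —b→ n3
  n3 = 0\{a} + a.0 → —a→ n4
  n4 = 0 → deadlocked
Coarsest stable partition (strong bisimilarity classes):
  B0 = {m0, n0}
  B1 = {m1, n1}
  B2 = {m2, n2}
  B3 = {m3, n3}
  B4 = {m4, n4}
m0 ∈ B0, n0 ∈ B0 → same block
Bisimilar ⇒ trace-equivalent.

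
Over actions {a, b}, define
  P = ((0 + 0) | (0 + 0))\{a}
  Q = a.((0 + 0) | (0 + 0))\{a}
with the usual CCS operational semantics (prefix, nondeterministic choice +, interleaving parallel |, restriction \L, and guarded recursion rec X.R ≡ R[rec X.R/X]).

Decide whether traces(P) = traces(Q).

traces(P) ≠ traces(Q) — witness ⟨a⟩

P's transition system — 1 states:
  s0 = ((0 + 0) | (0 + 0))\{a} → stopped
Q's transition system — 2 states:
  t0 = a.((0 + 0) | (0 + 0))\{a} → ··a··> t1
  t1 = ((0 + 0) | (0 + 0))\{a} → stopped
Trace ⟨a⟩ through Q, begin at {t0}:
  after a @ step 1: {t1}
  ✓ Q
Trace ⟨a⟩ through P, begin at {s0}:
  after a @ step 1: ∅  — P cannot continue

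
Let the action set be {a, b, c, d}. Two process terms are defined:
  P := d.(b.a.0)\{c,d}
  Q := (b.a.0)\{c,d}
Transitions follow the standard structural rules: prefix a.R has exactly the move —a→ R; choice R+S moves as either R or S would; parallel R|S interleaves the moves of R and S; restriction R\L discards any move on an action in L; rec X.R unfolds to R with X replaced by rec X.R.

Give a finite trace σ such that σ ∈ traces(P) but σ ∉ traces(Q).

d

P's transition system — 4 states:
  u0 = d.(b.a.0)\{c,d} → =d=> u1
  u1 = (b.a.0)\{c,d} → =b=> u2
  u2 = (a.0)\{c,d} → =a=> u3
  u3 = 0\{c,d} → deadlocked
Q's transition system — 3 states:
  v0 = (b.a.0)\{c,d} → =b=> v1
  v1 = (a.0)\{c,d} → =a=> v2
  v2 = 0\{c,d} → deadlocked
Run σ = ⟨d⟩ on P: start {u0}
  [1] d ⇒ {u1}
  P completes σ.
Run σ = ⟨d⟩ on Q: start {v0}
  [1] d ⇒ ∅  — Q cannot continue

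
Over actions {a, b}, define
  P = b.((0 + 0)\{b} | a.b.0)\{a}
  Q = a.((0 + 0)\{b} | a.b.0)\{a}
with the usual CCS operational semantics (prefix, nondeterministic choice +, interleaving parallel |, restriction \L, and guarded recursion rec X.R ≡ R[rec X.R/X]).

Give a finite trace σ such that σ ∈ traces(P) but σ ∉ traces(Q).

P's transition system — 2 states:
  p0 = b.((0 + 0)\{b} | a.b.0)\{a} ⊢ =b=> p1
  p1 = ((0 + 0)\{b} | a.b.0)\{a} ⊢ ·
Q's transition system — 2 states:
  q0 = a.((0 + 0)\{b} | a.b.0)\{a} ⊢ =a=> q1
  q1 = ((0 + 0)\{b} | a.b.0)\{a} ⊢ ·
Run σ = ⟨b⟩ on P: start {p0}
  step 1 (b): {p1}
  — P admits the full trace.
Run σ = ⟨b⟩ on Q: start {q0}
  step 1 (b): ∅ (Q stuck)

b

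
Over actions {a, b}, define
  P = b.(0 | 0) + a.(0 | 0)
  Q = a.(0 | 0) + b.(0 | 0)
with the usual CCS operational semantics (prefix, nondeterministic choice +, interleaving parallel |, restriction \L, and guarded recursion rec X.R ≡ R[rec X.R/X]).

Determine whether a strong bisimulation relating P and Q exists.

P ~ Q

Reachable graph of P (2 states):
  u0 = b.(0 | 0) + a.(0 | 0) ⊢ --a--▸ u1, --b--▸ u1
  u1 = 0 | 0 ⊢ ∅
Reachable graph of Q (2 states):
  v0 = a.(0 | 0) + b.(0 | 0) ⊢ --a--▸ v1, --b--▸ v1
  v1 = 0 | 0 ⊢ ∅
Partition-refinement fixed point:
  B0 = {u0, v0}
  B1 = {u1, v1}
u0 ∈ B0, v0 ∈ B0 → same block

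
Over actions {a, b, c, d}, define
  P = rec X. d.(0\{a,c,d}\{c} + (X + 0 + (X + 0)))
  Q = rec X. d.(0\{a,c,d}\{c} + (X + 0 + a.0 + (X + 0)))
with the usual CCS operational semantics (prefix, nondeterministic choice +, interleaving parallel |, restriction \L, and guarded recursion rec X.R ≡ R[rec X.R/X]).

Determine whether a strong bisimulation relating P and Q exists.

not bisimilar

Reachable graph of P (2 states):
  u0 = rec X. d.(0\{a,c,d}\{c} + (X + 0 + (X + 0))) → --d--▸ u1
  u1 = 0\{a,c,d}\{c} + ((rec X. d.(0\{a,c,d}\{c} + (X + 0 + (X + 0)))) + 0 + ((rec X. d.(0\{a,c,d}\{c} + (X + 0 + (X + 0)))) + 0)) → --d--▸ u1
Reachable graph of Q (3 states):
  v0 = rec X. d.(0\{a,c,d}\{c} + (X + 0 + a.0 + (X + 0))) → --d--▸ v1
  v1 = 0\{a,c,d}\{c} + ((rec X. d.(0\{a,c,d}\{c} + (X + 0 + a.0 + (X + 0)))) + 0 + a.0 + ((rec X. d.(0\{a,c,d}\{c} + (X + 0 + a.0 + (X + 0)))) + 0)) → --a--▸ v2, --d--▸ v1
  v2 = 0 → (no moves)
Coarsest stable partition (strong bisimilarity classes):
  B0 = {u0, u1}
  B1 = {v0}
  B2 = {v1}
  B3 = {v2}
u0 ∈ B0, v0 ∈ B1 → different blocks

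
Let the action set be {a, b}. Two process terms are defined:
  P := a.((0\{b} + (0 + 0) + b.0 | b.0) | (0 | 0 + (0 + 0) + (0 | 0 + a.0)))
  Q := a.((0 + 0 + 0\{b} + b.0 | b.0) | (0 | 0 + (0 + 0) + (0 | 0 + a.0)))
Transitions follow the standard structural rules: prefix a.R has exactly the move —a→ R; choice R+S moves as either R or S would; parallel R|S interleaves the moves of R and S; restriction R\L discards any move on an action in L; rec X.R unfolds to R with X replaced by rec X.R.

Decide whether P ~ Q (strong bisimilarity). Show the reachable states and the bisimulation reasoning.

LTS(P): 9 reachable states
  s0 = a.((0\{b} + (0 + 0) + b.0 | b.0) | (0 | 0 + (0 + 0) + (0 | 0 + a.0))) :: --a--▸ s1
  s1 = (0\{b} + (0 + 0) + b.0 | b.0) | (0 | 0 + (0 + 0) + (0 | 0 + a.0)) :: --a--▸ s2, --b--▸ s3, --b--▸ s4
  s2 = (0\{b} + (0 + 0) + b.0 | b.0) | 0 :: --b--▸ s5, --b--▸ s6
  s3 = 0 | b.0 | (0 | 0 + (0 + 0) + (0 | 0 + a.0)) :: --a--▸ s5, --b--▸ s7
  s4 = b.0 | 0 | (0 | 0 + (0 + 0) + (0 | 0 + a.0)) :: --a--▸ s6, --b--▸ s7
  s5 = 0 | b.0 | 0 :: --b--▸ s8
  s6 = b.0 | 0 | 0 :: --b--▸ s8
  s7 = 0 | 0 | (0 | 0 + (0 + 0) + (0 | 0 + a.0)) :: --a--▸ s8
  s8 = 0 | 0 | 0 :: deadlocked
LTS(Q): 9 reachable states
  t0 = a.((0 + 0 + 0\{b} + b.0 | b.0) | (0 | 0 + (0 + 0) + (0 | 0 + a.0))) :: --a--▸ t1
  t1 = (0 + 0 + 0\{b} + b.0 | b.0) | (0 | 0 + (0 + 0) + (0 | 0 + a.0)) :: --a--▸ t2, --b--▸ t3, --b--▸ t4
  t2 = (0 + 0 + 0\{b} + b.0 | b.0) | 0 :: --b--▸ t5, --b--▸ t6
  t3 = 0 | b.0 | (0 | 0 + (0 + 0) + (0 | 0 + a.0)) :: --a--▸ t5, --b--▸ t7
  t4 = b.0 | 0 | (0 | 0 + (0 + 0) + (0 | 0 + a.0)) :: --a--▸ t6, --b--▸ t7
  t5 = 0 | b.0 | 0 :: --b--▸ t8
  t6 = b.0 | 0 | 0 :: --b--▸ t8
  t7 = 0 | 0 | (0 | 0 + (0 + 0) + (0 | 0 + a.0)) :: --a--▸ t8
  t8 = 0 | 0 | 0 :: deadlocked
Coarsest stable partition (strong bisimilarity classes):
  B0 = {s0, t0}
  B1 = {s1, t1}
  B2 = {s3, s4, t3, t4}
  B3 = {s5, s6, t5, t6}
  B4 = {s8, t8}
  B5 = {s7, t7}
  B6 = {s2, t2}
s0 ∈ B0, t0 ∈ B0 → same block

P ~ Q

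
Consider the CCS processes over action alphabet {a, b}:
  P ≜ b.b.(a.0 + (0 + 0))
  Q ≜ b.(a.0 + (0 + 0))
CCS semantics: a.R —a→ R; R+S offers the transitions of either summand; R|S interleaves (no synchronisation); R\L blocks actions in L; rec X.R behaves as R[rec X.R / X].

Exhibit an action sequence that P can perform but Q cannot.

P's transition system — 4 states:
  s0 = b.b.(a.0 + (0 + 0)) → =b=> s1
  s1 = b.(a.0 + (0 + 0)) → =b=> s2
  s2 = a.0 + (0 + 0) → =a=> s3
  s3 = 0 → stopped
Q's transition system — 3 states:
  t0 = b.(a.0 + (0 + 0)) → =b=> t1
  t1 = a.0 + (0 + 0) → =a=> t2
  t2 = 0 → stopped
Run σ = ⟨bb⟩ on P: start {s0}
  step 1 (b): {s1}
  step 2 (b): {s2}
  ✓ P
Run σ = ⟨bb⟩ on Q: start {t0}
  step 1 (b): {t1}
  step 2 (b): ∅  — Q cannot continue

bb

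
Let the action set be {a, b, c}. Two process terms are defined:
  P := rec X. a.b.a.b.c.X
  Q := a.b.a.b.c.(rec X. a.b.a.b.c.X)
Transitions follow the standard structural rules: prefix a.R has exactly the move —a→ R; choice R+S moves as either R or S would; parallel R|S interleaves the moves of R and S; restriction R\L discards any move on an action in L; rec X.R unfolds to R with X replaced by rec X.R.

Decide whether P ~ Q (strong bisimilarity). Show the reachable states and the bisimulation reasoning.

YES

Reachable graph of P (5 states):
  u0 = rec X. a.b.a.b.c.X ⊢ —a→ u1
  u1 = b.a.b.c.(rec X. a.b.a.b.c.X) ⊢ —b→ u2
  u2 = a.b.c.(rec X. a.b.a.b.c.X) ⊢ —a→ u3
  u3 = b.c.(rec X. a.b.a.b.c.X) ⊢ —b→ u4
  u4 = c.(rec X. a.b.a.b.c.X) ⊢ —c→ u0
Reachable graph of Q (6 states):
  v0 = a.b.a.b.c.(rec X. a.b.a.b.c.X) ⊢ —a→ v1
  v1 = b.a.b.c.(rec X. a.b.a.b.c.X) ⊢ —b→ v2
  v2 = a.b.c.(rec X. a.b.a.b.c.X) ⊢ —a→ v3
  v3 = b.c.(rec X. a.b.a.b.c.X) ⊢ —b→ v4
  v4 = c.(rec X. a.b.a.b.c.X) ⊢ —c→ v5
  v5 = rec X. a.b.a.b.c.X ⊢ —a→ v1
Coarsest stable partition (strong bisimilarity classes):
  B0 = {u0, v0, v5}
  B1 = {u1, v1}
  B2 = {u2, v2}
  B3 = {u3, v3}
  B4 = {u4, v4}
u0 ∈ B0, v0 ∈ B0 → same block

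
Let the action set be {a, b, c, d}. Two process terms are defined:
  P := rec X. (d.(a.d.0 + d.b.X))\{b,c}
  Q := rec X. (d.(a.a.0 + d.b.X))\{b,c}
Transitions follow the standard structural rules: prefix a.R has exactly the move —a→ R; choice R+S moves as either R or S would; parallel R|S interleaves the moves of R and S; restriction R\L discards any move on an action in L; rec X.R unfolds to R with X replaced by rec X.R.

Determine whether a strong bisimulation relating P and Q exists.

NO

LTS(P): 5 reachable states
  m0 = rec X. (d.(a.d.0 + d.b.X))\{b,c} ⊢ ··d··> m1
  m1 = (a.d.0 + d.b.(rec X. (d.(a.d.0 + d.b.X))\{b,c}))\{b,c} ⊢ ··a··> m2, ··d··> m3
  m2 = (d.0)\{b,c} ⊢ ··d··> m4
  m3 = (b.(rec X. (d.(a.d.0 + d.b.X))\{b,c}))\{b,c} ⊢ (no moves)
  m4 = 0\{b,c} ⊢ (no moves)
LTS(Q): 5 reachable states
  n0 = rec X. (d.(a.a.0 + d.b.X))\{b,c} ⊢ ··d··> n1
  n1 = (a.a.0 + d.b.(rec X. (d.(a.a.0 + d.b.X))\{b,c}))\{b,c} ⊢ ··a··> n2, ··d··> n3
  n2 = (a.0)\{b,c} ⊢ ··a··> n4
  n3 = (b.(rec X. (d.(a.a.0 + d.b.X))\{b,c}))\{b,c} ⊢ (no moves)
  n4 = 0\{b,c} ⊢ (no moves)
Bisimilarity quotient blocks:
  B0 = {m0}
  B1 = {m1}
  B2 = {m3, m4, n3, n4}
  B3 = {m2}
  B4 = {n0}
  B5 = {n1}
  B6 = {n2}
m0 ∈ B0, n0 ∈ B4 → different blocks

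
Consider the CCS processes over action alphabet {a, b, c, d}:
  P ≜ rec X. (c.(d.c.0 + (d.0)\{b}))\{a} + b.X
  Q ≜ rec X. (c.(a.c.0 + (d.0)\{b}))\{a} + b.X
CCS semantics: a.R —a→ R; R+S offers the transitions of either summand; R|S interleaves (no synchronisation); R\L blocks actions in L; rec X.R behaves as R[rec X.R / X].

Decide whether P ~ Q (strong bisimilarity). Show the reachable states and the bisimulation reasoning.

NO

LTS(P): 5 reachable states
  s0 = rec X. (c.(d.c.0 + (d.0)\{b}))\{a} + b.X ⊢ =b=> s0, =c=> s1
  s1 = (d.c.0 + (d.0)\{b})\{a} ⊢ =d=> s2, =d=> s3
  s2 = (c.0)\{a} ⊢ =c=> s4
  s3 = 0\{b}\{a} ⊢ deadlocked
  s4 = 0\{a} ⊢ deadlocked
LTS(Q): 3 reachable states
  t0 = rec X. (c.(a.c.0 + (d.0)\{b}))\{a} + b.X ⊢ =b=> t0, =c=> t1
  t1 = (a.c.0 + (d.0)\{b})\{a} ⊢ =d=> t2
  t2 = 0\{b}\{a} ⊢ deadlocked
Bisimilarity quotient blocks:
  B0 = {s0}
  B1 = {s1}
  B2 = {s3, s4, t2}
  B3 = {s2}
  B4 = {t0}
  B5 = {t1}
s0 ∈ B0, t0 ∈ B4 → different blocks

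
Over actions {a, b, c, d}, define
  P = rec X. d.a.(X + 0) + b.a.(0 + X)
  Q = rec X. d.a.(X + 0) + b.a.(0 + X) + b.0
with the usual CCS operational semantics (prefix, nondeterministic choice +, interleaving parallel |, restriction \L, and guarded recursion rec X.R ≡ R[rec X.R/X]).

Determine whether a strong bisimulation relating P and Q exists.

not bisimilar

LTS(P): 5 reachable states
  u0 = rec X. d.a.(X + 0) + b.a.(0 + X) → —b→ u1, —d→ u2
  u1 = a.(0 + (rec X. d.a.(X + 0) + b.a.(0 + X))) → —a→ u3
  u2 = a.((rec X. d.a.(X + 0) + b.a.(0 + X)) + 0) → —a→ u4
  u3 = 0 + (rec X. d.a.(X + 0) + b.a.(0 + X)) → —b→ u1, —d→ u2
  u4 = (rec X. d.a.(X + 0) + b.a.(0 + X)) + 0 → —b→ u1, —d→ u2
LTS(Q): 6 reachable states
  v0 = rec X. d.a.(X + 0) + b.a.(0 + X) + b.0 → —b→ v1, —b→ v2, —d→ v3
  v1 = 0 → stopped
  v2 = a.(0 + (rec X. d.a.(X + 0) + b.a.(0 + X) + b.0)) → —a→ v4
  v3 = a.((rec X. d.a.(X + 0) + b.a.(0 + X) + b.0) + 0) → —a→ v5
  v4 = 0 + (rec X. d.a.(X + 0) + b.a.(0 + X) + b.0) → —b→ v1, —b→ v2, —d→ v3
  v5 = (rec X. d.a.(X + 0) + b.a.(0 + X) + b.0) + 0 → —b→ v1, —b→ v2, —d→ v3
Coarsest stable partition (strong bisimilarity classes):
  B0 = {u0, u3, u4}
  B1 = {u1, u2}
  B2 = {v0, v4, v5}
  B3 = {v2, v3}
  B4 = {v1}
u0 ∈ B0, v0 ∈ B2 → different blocks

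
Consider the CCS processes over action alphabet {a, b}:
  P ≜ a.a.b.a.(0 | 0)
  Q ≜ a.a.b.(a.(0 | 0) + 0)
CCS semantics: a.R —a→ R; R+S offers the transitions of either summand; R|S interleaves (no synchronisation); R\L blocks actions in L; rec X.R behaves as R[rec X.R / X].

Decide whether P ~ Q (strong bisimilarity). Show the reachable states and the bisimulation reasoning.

Reachable graph of P (5 states):
  m0 = a.a.b.a.(0 | 0) :: --a--▸ m1
  m1 = a.b.a.(0 | 0) :: --a--▸ m2
  m2 = b.a.(0 | 0) :: --b--▸ m3
  m3 = a.(0 | 0) :: --a--▸ m4
  m4 = 0 | 0 :: stopped
Reachable graph of Q (5 states):
  n0 = a.a.b.(a.(0 | 0) + 0) :: --a--▸ n1
  n1 = a.b.(a.(0 | 0) + 0) :: --a--▸ n2
  n2 = b.(a.(0 | 0) + 0) :: --b--▸ n3
  n3 = a.(0 | 0) + 0 :: --a--▸ n4
  n4 = 0 | 0 :: stopped
Partition-refinement fixed point:
  B0 = {m0, n0}
  B1 = {m1, n1}
  B2 = {m2, n2}
  B3 = {m3, n3}
  B4 = {m4, n4}
m0 ∈ B0, n0 ∈ B0 → same block

P ~ Q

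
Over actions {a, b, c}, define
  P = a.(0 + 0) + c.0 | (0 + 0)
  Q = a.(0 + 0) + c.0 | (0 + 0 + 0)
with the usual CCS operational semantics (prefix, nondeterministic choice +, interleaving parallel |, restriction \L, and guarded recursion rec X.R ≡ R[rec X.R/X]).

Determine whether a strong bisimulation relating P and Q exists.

P ~ Q

Reachable graph of P (3 states):
  p0 = a.(0 + 0) + c.0 | (0 + 0) | --a--▸ p1, --c--▸ p2
  p1 = 0 + 0 | deadlocked
  p2 = 0 | (0 + 0) | deadlocked
Reachable graph of Q (3 states):
  q0 = a.(0 + 0) + c.0 | (0 + 0 + 0) | --a--▸ q1, --c--▸ q2
  q1 = 0 + 0 | deadlocked
  q2 = 0 | (0 + 0 + 0) | deadlocked
Bisimilarity quotient blocks:
  B0 = {p0, q0}
  B1 = {p1, p2, q1, q2}
p0 ∈ B0, q0 ∈ B0 → same block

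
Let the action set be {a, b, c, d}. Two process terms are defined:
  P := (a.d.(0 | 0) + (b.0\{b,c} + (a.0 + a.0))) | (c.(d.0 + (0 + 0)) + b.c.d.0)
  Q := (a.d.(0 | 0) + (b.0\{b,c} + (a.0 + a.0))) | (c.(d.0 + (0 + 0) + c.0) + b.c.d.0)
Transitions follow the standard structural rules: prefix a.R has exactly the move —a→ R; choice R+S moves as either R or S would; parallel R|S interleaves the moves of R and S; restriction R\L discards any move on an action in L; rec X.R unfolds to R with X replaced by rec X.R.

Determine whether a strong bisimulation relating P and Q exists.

LTS(P): 25 reachable states
  p0 = (a.d.(0 | 0) + (b.0\{b,c} + (a.0 + a.0))) | (c.(d.0 + (0 + 0)) + b.c.d.0) has moves --a--▸ p1, --a--▸ p2, --b--▸ p3, --b--▸ p4, --c--▸ p5
  p1 = 0 | (c.(d.0 + (0 + 0)) + b.c.d.0) has moves --b--▸ p6, --c--▸ p7
  p2 = d.(0 | 0) | (c.(d.0 + (0 + 0)) + b.c.d.0) has moves --b--▸ p8, --c--▸ p9, --d--▸ p10
  p3 = (a.d.(0 | 0) + (b.0\{b,c} + (a.0 + a.0))) | c.d.0 has moves --a--▸ p6, --a--▸ p8, --b--▸ p11, --c--▸ p12
  p4 = 0\{b,c} | (c.(d.0 + (0 + 0)) + b.c.d.0) has moves --b--▸ p11, --c--▸ p13
  p5 = (a.d.(0 | 0) + (b.0\{b,c} + (a.0 + a.0))) | (d.0 + (0 + 0)) has moves --a--▸ p7, --a--▸ p9, --b--▸ p13, --d--▸ p14
  p6 = 0 | c.d.0 has moves --c--▸ p15
  p7 = 0 | (d.0 + (0 + 0)) has moves --d--▸ p16
  p8 = d.(0 | 0) | c.d.0 has moves --c--▸ p17, --d--▸ p18
  p9 = d.(0 | 0) | (d.0 + (0 + 0)) has moves --d--▸ p19, --d--▸ p20
  p10 = 0 | 0 | (c.(d.0 + (0 + 0)) + b.c.d.0) has moves --b--▸ p18, --c--▸ p19
  p11 = 0\{b,c} | c.d.0 has moves --c--▸ p21
  p12 = (a.d.(0 | 0) + (b.0\{b,c} + (a.0 + a.0))) | d.0 has moves --a--▸ p15, --a--▸ p17, --b--▸ p21, --d--▸ p14
  p13 = 0\{b,c} | (d.0 + (0 + 0)) has moves --d--▸ p22
  p14 = (a.d.(0 | 0) + (b.0\{b,c} + (a.0 + a.0))) | 0 has moves --a--▸ p16, --a--▸ p20, --b--▸ p22
  p15 = 0 | d.0 has moves --d--▸ p16
  p16 = 0 | 0 has moves deadlocked
  p17 = d.(0 | 0) | d.0 has moves --d--▸ p20, --d--▸ p23
  p18 = 0 | 0 | c.d.0 has moves --c--▸ p23
  p19 = 0 | 0 | (d.0 + (0 + 0)) has moves --d--▸ p24
  p20 = d.(0 | 0) | 0 has moves --d--▸ p24
  p21 = 0\{b,c} | d.0 has moves --d--▸ p22
  p22 = 0\{b,c} | 0 has moves deadlocked
  p23 = 0 | 0 | d.0 has moves --d--▸ p24
  p24 = 0 | 0 | 0 has moves deadlocked
LTS(Q): 25 reachable states
  q0 = (a.d.(0 | 0) + (b.0\{b,c} + (a.0 + a.0))) | (c.(d.0 + (0 + 0) + c.0) + b.c.d.0) has moves --a--▸ q1, --a--▸ q2, --b--▸ q3, --b--▸ q4, --c--▸ q5
  q1 = 0 | (c.(d.0 + (0 + 0) + c.0) + b.c.d.0) has moves --b--▸ q6, --c--▸ q7
  q2 = d.(0 | 0) | (c.(d.0 + (0 + 0) + c.0) + b.c.d.0) has moves --b--▸ q8, --c--▸ q9, --d--▸ q10
  q3 = (a.d.(0 | 0) + (b.0\{b,c} + (a.0 + a.0))) | c.d.0 has moves --a--▸ q6, --a--▸ q8, --b--▸ q11, --c--▸ q12
  q4 = 0\{b,c} | (c.(d.0 + (0 + 0) + c.0) + b.c.d.0) has moves --b--▸ q11, --c--▸ q13
  q5 = (a.d.(0 | 0) + (b.0\{b,c} + (a.0 + a.0))) | (d.0 + (0 + 0) + c.0) has moves --a--▸ q7, --a--▸ q9, --b--▸ q13, --c--▸ q14, --d--▸ q14
  q6 = 0 | c.d.0 has moves --c--▸ q15
  q7 = 0 | (d.0 + (0 + 0) + c.0) has moves --c--▸ q16, --d--▸ q16
  q8 = d.(0 | 0) | c.d.0 has moves --c--▸ q17, --d--▸ q18
  q9 = d.(0 | 0) | (d.0 + (0 + 0) + c.0) has moves --c--▸ q19, --d--▸ q19, --d--▸ q20
  q10 = 0 | 0 | (c.(d.0 + (0 + 0) + c.0) + b.c.d.0) has moves --b--▸ q18, --c--▸ q20
  q11 = 0\{b,c} | c.d.0 has moves --c--▸ q21
  q12 = (a.d.(0 | 0) + (b.0\{b,c} + (a.0 + a.0))) | d.0 has moves --a--▸ q15, --a--▸ q17, --b--▸ q21, --d--▸ q14
  q13 = 0\{b,c} | (d.0 + (0 + 0) + c.0) has moves --c--▸ q22, --d--▸ q22
  q14 = (a.d.(0 | 0) + (b.0\{b,c} + (a.0 + a.0))) | 0 has moves --a--▸ q16, --a--▸ q19, --b--▸ q22
  q15 = 0 | d.0 has moves --d--▸ q16
  q16 = 0 | 0 has moves deadlocked
  q17 = d.(0 | 0) | d.0 has moves --d--▸ q19, --d--▸ q23
  q18 = 0 | 0 | c.d.0 has moves --c--▸ q23
  q19 = d.(0 | 0) | 0 has moves --d--▸ q24
  q20 = 0 | 0 | (d.0 + (0 + 0) + c.0) has moves --c--▸ q24, --d--▸ q24
  q21 = 0\{b,c} | d.0 has moves --d--▸ q22
  q22 = 0\{b,c} | 0 has moves deadlocked
  q23 = 0 | 0 | d.0 has moves --d--▸ q24
  q24 = 0 | 0 | 0 has moves deadlocked
Partition-refinement fixed point:
  B0 = {p0}
  B1 = {p2}
  B2 = {p1, p10, p4}
  B3 = {p11, p18, p6, q11, q18, q6}
  B4 = {p13, p15, p19, p20, p21, p23, p7, q15, q19, q21, q23}
  B5 = {p16, p22, p24, q16, q22, q24}
  B6 = {p8, q8}
  B7 = {p17, p9, q17}
  B8 = {p3, q3}
  B9 = {p12, p5, q12}
  B10 = {p14, q14}
  B11 = {q0}
  B12 = {q5}
  B13 = {q13, q20, q7}
  B14 = {q9}
  B15 = {q2}
  B16 = {q1, q10, q4}
p0 ∈ B0, q0 ∈ B11 → different blocks

not bisimilar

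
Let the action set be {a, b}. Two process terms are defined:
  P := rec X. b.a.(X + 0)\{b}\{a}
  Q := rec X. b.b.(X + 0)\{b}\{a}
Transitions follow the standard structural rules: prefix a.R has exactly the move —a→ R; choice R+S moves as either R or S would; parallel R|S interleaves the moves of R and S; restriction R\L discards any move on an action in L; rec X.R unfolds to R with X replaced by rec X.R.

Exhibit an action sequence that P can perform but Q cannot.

LTS(P): 3 reachable states
  p0 = rec X. b.a.(X + 0)\{b}\{a} has moves ··b··> p1
  p1 = a.((rec X. b.a.(X + 0)\{b}\{a}) + 0)\{b}\{a} has moves ··a··> p2
  p2 = ((rec X. b.a.(X + 0)\{b}\{a}) + 0)\{b}\{a} has moves ∅
LTS(Q): 3 reachable states
  q0 = rec X. b.b.(X + 0)\{b}\{a} has moves ··b··> q1
  q1 = b.((rec X. b.b.(X + 0)\{b}\{a}) + 0)\{b}\{a} has moves ··b··> q2
  q2 = ((rec X. b.b.(X + 0)\{b}\{a}) + 0)\{b}\{a} has moves ∅
Executing ba from P (initial set {p0}):
  [1] b ⇒ {p1}
  [2] a ⇒ {p2}
  — P admits the full trace.
Executing ba from Q (initial set {q0}):
  [1] b ⇒ {q1}
  [2] a ⇒ ∅  — Q cannot continue

ba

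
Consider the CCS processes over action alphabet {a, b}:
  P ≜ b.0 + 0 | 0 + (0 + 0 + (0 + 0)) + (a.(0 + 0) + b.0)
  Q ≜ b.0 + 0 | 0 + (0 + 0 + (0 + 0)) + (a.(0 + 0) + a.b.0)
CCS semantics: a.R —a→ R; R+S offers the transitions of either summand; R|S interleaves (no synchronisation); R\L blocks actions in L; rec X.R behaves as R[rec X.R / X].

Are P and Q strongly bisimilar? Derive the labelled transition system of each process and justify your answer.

P ≁ Q

P's transition system — 3 states:
  m0 = b.0 + 0 | 0 + (0 + 0 + (0 + 0)) + (a.(0 + 0) + b.0) | —a→ m1, —b→ m2
  m1 = 0 + 0 | ∅
  m2 = 0 | ∅
Q's transition system — 4 states:
  n0 = b.0 + 0 | 0 + (0 + 0 + (0 + 0)) + (a.(0 + 0) + a.b.0) | —a→ n1, —a→ n2, —b→ n3
  n1 = 0 + 0 | ∅
  n2 = b.0 | —b→ n3
  n3 = 0 | ∅
Partition-refinement fixed point:
  B0 = {m0}
  B1 = {m1, m2, n1, n3}
  B2 = {n0}
  B3 = {n2}
m0 ∈ B0, n0 ∈ B2 → different blocks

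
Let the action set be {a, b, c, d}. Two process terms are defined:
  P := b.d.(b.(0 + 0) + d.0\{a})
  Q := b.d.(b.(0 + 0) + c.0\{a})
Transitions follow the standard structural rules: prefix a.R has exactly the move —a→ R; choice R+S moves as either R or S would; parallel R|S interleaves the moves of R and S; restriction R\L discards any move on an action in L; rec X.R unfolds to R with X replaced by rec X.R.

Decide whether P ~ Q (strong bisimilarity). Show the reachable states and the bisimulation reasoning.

not bisimilar

P's transition system — 5 states:
  m0 = b.d.(b.(0 + 0) + d.0\{a}) :: —b→ m1
  m1 = d.(b.(0 + 0) + d.0\{a}) :: —d→ m2
  m2 = b.(0 + 0) + d.0\{a} :: —b→ m3, —d→ m4
  m3 = 0 + 0 :: deadlocked
  m4 = 0\{a} :: deadlocked
Q's transition system — 5 states:
  n0 = b.d.(b.(0 + 0) + c.0\{a}) :: —b→ n1
  n1 = d.(b.(0 + 0) + c.0\{a}) :: —d→ n2
  n2 = b.(0 + 0) + c.0\{a} :: —b→ n3, —c→ n4
  n3 = 0 + 0 :: deadlocked
  n4 = 0\{a} :: deadlocked
Coarsest stable partition (strong bisimilarity classes):
  B0 = {m0}
  B1 = {m1}
  B2 = {m2}
  B3 = {m3, m4, n3, n4}
  B4 = {n0}
  B5 = {n1}
  B6 = {n2}
m0 ∈ B0, n0 ∈ B4 → different blocks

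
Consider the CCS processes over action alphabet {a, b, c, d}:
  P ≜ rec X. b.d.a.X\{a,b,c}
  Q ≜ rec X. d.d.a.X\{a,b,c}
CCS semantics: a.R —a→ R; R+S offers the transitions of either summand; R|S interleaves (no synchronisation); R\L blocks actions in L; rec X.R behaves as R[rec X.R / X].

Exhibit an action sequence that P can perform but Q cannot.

P's transition system — 4 states:
  s0 = rec X. b.d.a.X\{a,b,c} → —b→ s1
  s1 = d.a.(rec X. b.d.a.X\{a,b,c})\{a,b,c} → —d→ s2
  s2 = a.(rec X. b.d.a.X\{a,b,c})\{a,b,c} → —a→ s3
  s3 = (rec X. b.d.a.X\{a,b,c})\{a,b,c} → ·
Q's transition system — 6 states:
  t0 = rec X. d.d.a.X\{a,b,c} → —d→ t1
  t1 = d.a.(rec X. d.d.a.X\{a,b,c})\{a,b,c} → —d→ t2
  t2 = a.(rec X. d.d.a.X\{a,b,c})\{a,b,c} → —a→ t3
  t3 = (rec X. d.d.a.X\{a,b,c})\{a,b,c} → —d→ t4
  t4 = (d.a.(rec X. d.d.a.X\{a,b,c})\{a,b,c})\{a,b,c} → —d→ t5
  t5 = (a.(rec X. d.d.a.X\{a,b,c})\{a,b,c})\{a,b,c} → ·
Executing b from P (initial set {s0}):
  step 1 (b): {s1}
  P completes σ.
Executing b from Q (initial set {t0}):
  step 1 (b): no successor for Q

b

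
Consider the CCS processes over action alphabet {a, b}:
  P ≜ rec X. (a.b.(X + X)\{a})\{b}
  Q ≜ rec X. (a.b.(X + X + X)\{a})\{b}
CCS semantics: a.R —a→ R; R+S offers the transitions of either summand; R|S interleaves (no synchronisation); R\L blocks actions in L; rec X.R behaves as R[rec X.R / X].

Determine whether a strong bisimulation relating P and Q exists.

Reachable graph of P (2 states):
  p0 = rec X. (a.b.(X + X)\{a})\{b} | ··a··> p1
  p1 = (b.((rec X. (a.b.(X + X)\{a})\{b}) + (rec X. (a.b.(X + X)\{a})\{b}))\{a})\{b} | deadlocked
Reachable graph of Q (2 states):
  q0 = rec X. (a.b.(X + X + X)\{a})\{b} | ··a··> q1
  q1 = (b.((rec X. (a.b.(X + X + X)\{a})\{b}) + (rec X. (a.b.(X + X + X)\{a})\{b}) + (rec X. (a.b.(X + X + X)\{a})\{b}))\{a})\{b} | deadlocked
Coarsest stable partition (strong bisimilarity classes):
  B0 = {p0, q0}
  B1 = {p1, q1}
p0 ∈ B0, q0 ∈ B0 → same block

P ~ Q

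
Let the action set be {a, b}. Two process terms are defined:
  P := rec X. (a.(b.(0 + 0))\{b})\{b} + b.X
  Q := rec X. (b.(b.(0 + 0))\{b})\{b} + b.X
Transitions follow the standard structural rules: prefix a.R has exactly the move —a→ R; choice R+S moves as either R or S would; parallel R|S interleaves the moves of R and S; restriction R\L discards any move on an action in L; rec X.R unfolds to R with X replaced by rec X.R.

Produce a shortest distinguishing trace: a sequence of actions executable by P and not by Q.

a

Reachable graph of P (2 states):
  u0 = rec X. (a.(b.(0 + 0))\{b})\{b} + b.X :: --a--▸ u1, --b--▸ u0
  u1 = (b.(0 + 0))\{b}\{b} :: stopped
Reachable graph of Q (1 states):
  v0 = rec X. (b.(b.(0 + 0))\{b})\{b} + b.X :: --b--▸ v0
Executing a from P (initial set {u0}):
  after a @ step 1: {u1}
  ✓ P
Executing a from Q (initial set {v0}):
  after a @ step 1: no successor for Q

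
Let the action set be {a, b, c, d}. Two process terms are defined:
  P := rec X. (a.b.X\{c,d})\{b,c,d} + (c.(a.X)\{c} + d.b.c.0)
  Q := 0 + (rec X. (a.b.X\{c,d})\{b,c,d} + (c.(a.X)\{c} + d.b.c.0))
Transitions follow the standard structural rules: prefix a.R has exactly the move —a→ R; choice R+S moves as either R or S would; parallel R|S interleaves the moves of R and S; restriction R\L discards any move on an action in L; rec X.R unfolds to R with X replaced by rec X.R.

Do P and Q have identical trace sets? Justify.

Reachable graph of P (10 states):
  p0 = rec X. (a.b.X\{c,d})\{b,c,d} + (c.(a.X)\{c} + d.b.c.0) → =a=> p1, =c=> p2, =d=> p3
  p1 = (b.(rec X. (a.b.X\{c,d})\{b,c,d} + (c.(a.X)\{c} + d.b.c.0))\{c,d})\{b,c,d} → stopped
  p2 = (a.(rec X. (a.b.X\{c,d})\{b,c,d} + (c.(a.X)\{c} + d.b.c.0)))\{c} → =a=> p4
  p3 = b.c.0 → =b=> p5
  p4 = (rec X. (a.b.X\{c,d})\{b,c,d} + (c.(a.X)\{c} + d.b.c.0))\{c} → =a=> p6, =d=> p7
  p5 = c.0 → =c=> p8
  p6 = (b.(rec X. (a.b.X\{c,d})\{b,c,d} + (c.(a.X)\{c} + d.b.c.0))\{c,d})\{b,c,d}\{c} → stopped
  p7 = (b.c.0)\{c} → =b=> p9
  p8 = 0 → stopped
  p9 = (c.0)\{c} → stopped
Reachable graph of Q (10 states):
  q0 = 0 + (rec X. (a.b.X\{c,d})\{b,c,d} + (c.(a.X)\{c} + d.b.c.0)) → =a=> q1, =c=> q2, =d=> q3
  q1 = (b.(rec X. (a.b.X\{c,d})\{b,c,d} + (c.(a.X)\{c} + d.b.c.0))\{c,d})\{b,c,d} → stopped
  q2 = (a.(rec X. (a.b.X\{c,d})\{b,c,d} + (c.(a.X)\{c} + d.b.c.0)))\{c} → =a=> q4
  q3 = b.c.0 → =b=> q5
  q4 = (rec X. (a.b.X\{c,d})\{b,c,d} + (c.(a.X)\{c} + d.b.c.0))\{c} → =a=> q6, =d=> q7
  q5 = c.0 → =c=> q8
  q6 = (b.(rec X. (a.b.X\{c,d})\{b,c,d} + (c.(a.X)\{c} + d.b.c.0))\{c,d})\{b,c,d}\{c} → stopped
  q7 = (b.c.0)\{c} → =b=> q9
  q8 = 0 → stopped
  q9 = (c.0)\{c} → stopped
Partition-refinement fixed point:
  B0 = {p0, q0}
  B1 = {p2, q2}
  B2 = {p4, q4}
  B3 = {p1, p6, p8, p9, q1, q6, q8, q9}
  B4 = {p7, q7}
  B5 = {p3, q3}
  B6 = {p5, q5}
p0 ∈ B0, q0 ∈ B0 → same block
Bisimilar ⇒ trace-equivalent.

trace-equivalent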